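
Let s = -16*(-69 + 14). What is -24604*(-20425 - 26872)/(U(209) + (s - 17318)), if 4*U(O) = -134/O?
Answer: -486424672184/6871151 ≈ -70792.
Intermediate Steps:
s = 880 (s = -16*(-55) = 880)
U(O) = -67/(2*O) (U(O) = (-134/O)/4 = -67/(2*O))
-24604*(-20425 - 26872)/(U(209) + (s - 17318)) = -24604*(-20425 - 26872)/(-67/2/209 + (880 - 17318)) = -24604*(-47297/(-67/2*1/209 - 16438)) = -24604*(-47297/(-67/418 - 16438)) = -24604/((-6871151/418*(-1/47297))) = -24604/6871151/19770146 = -24604*19770146/6871151 = -486424672184/6871151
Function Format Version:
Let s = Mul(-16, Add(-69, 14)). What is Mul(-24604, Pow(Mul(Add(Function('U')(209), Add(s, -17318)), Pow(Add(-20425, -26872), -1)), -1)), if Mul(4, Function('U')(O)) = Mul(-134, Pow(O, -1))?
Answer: Rational(-486424672184, 6871151) ≈ -70792.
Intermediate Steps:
s = 880 (s = Mul(-16, -55) = 880)
Function('U')(O) = Mul(Rational(-67, 2), Pow(O, -1)) (Function('U')(O) = Mul(Rational(1, 4), Mul(-134, Pow(O, -1))) = Mul(Rational(-67, 2), Pow(O, -1)))
Mul(-24604, Pow(Mul(Add(Function('U')(209), Add(s, -17318)), Pow(Add(-20425, -26872), -1)), -1)) = Mul(-24604, Pow(Mul(Add(Mul(Rational(-67, 2), Pow(209, -1)), Add(880, -17318)), Pow(Add(-20425, -26872), -1)), -1)) = Mul(-24604, Pow(Mul(Add(Mul(Rational(-67, 2), Rational(1, 209)), -16438), Pow(-47297, -1)), -1)) = Mul(-24604, Pow(Mul(Add(Rational(-67, 418), -16438), Rational(-1, 47297)), -1)) = Mul(-24604, Pow(Mul(Rational(-6871151, 418), Rational(-1, 47297)), -1)) = Mul(-24604, Pow(Rational(6871151, 19770146), -1)) = Mul(-24604, Rational(19770146, 6871151)) = Rational(-486424672184, 6871151)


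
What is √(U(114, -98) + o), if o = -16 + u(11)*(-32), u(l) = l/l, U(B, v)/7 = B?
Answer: 5*√30 ≈ 27.386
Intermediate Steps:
U(B, v) = 7*B
u(l) = 1
o = -48 (o = -16 + 1*(-32) = -16 - 32 = -48)
√(U(114, -98) + o) = √(7*114 - 48) = √(798 - 48) = √750 = 5*√30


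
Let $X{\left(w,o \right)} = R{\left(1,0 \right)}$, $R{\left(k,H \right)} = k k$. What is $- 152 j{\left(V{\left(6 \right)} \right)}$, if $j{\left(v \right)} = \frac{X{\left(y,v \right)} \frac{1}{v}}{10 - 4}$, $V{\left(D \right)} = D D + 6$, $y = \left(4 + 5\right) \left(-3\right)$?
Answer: $- \frac{38}{63} \approx -0.60317$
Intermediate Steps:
$y = -27$ ($y = 9 \left(-3\right) = -27$)
$R{\left(k,H \right)} = k^{2}$
$V{\left(D \right)} = 6 + D^{2}$ ($V{\left(D \right)} = D^{2} + 6 = 6 + D^{2}$)
$X{\left(w,o \right)} = 1$ ($X{\left(w,o \right)} = 1^{2} = 1$)
$j{\left(v \right)} = \frac{1}{6 v}$ ($j{\left(v \right)} = \frac{1 \frac{1}{v}}{10 - 4} = \frac{1}{v \left(10 - 4\right)} = \frac{1}{v 6} = \frac{1}{v} \frac{1}{6} = \frac{1}{6 v}$)
$- 152 j{\left(V{\left(6 \right)} \right)} = - 152 \frac{1}{6 \left(6 + 6^{2}\right)} = - 152 \frac{1}{6 \left(6 + 36\right)} = - 152 \frac{1}{6 \cdot 42} = - 152 \cdot \frac{1}{6} \cdot \frac{1}{42} = \left(-152\right) \frac{1}{252} = - \frac{38}{63}$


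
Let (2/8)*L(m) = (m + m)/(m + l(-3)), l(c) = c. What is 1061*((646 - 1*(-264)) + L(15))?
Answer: 976120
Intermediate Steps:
L(m) = 8*m/(-3 + m) (L(m) = 4*((m + m)/(m - 3)) = 4*((2*m)/(-3 + m)) = 4*(2*m/(-3 + m)) = 8*m/(-3 + m))
1061*((646 - 1*(-264)) + L(15)) = 1061*((646 - 1*(-264)) + 8*15/(-3 + 15)) = 1061*((646 + 264) + 8*15/12) = 1061*(910 + 8*15*(1/12)) = 1061*(910 + 10) = 1061*920 = 976120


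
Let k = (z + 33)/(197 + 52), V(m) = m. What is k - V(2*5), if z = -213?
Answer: -890/83 ≈ -10.723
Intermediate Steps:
k = -60/83 (k = (-213 + 33)/(197 + 52) = -180/249 = -180*1/249 = -60/83 ≈ -0.72289)
k - V(2*5) = -60/83 - 2*5 = -60/83 - 1*10 = -60/83 - 10 = -890/83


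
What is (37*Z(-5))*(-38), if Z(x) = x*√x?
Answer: 7030*I*√5 ≈ 15720.0*I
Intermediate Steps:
Z(x) = x^(3/2)
(37*Z(-5))*(-38) = (37*(-5)^(3/2))*(-38) = (37*(-5*I*√5))*(-38) = -185*I*√5*(-38) = 7030*I*√5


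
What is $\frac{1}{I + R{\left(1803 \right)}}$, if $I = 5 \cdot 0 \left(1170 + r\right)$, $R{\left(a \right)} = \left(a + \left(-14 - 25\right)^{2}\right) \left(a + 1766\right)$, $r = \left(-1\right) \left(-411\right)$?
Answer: $\frac{1}{11863356} \approx 8.4293 \cdot 10^{-8}$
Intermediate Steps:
$r = 411$
$R{\left(a \right)} = \left(1521 + a\right) \left(1766 + a\right)$ ($R{\left(a \right)} = \left(a + \left(-39\right)^{2}\right) \left(1766 + a\right) = \left(a + 1521\right) \left(1766 + a\right) = \left(1521 + a\right) \left(1766 + a\right)$)
$I = 0$ ($I = 5 \cdot 0 \left(1170 + 411\right) = 0 \cdot 1581 = 0$)
$\frac{1}{I + R{\left(1803 \right)}} = \frac{1}{0 + \left(2686086 + 1803^{2} + 3287 \cdot 1803\right)} = \frac{1}{0 + \left(2686086 + 3250809 + 5926461\right)} = \frac{1}{0 + 11863356} = \frac{1}{11863356}$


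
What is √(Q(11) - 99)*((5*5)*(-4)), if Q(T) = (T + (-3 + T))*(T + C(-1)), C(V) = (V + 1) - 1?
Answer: -100*√91 ≈ -953.94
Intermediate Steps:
C(V) = V (C(V) = (1 + V) - 1 = V)
Q(T) = (-1 + T)*(-3 + 2*T) (Q(T) = (T + (-3 + T))*(T - 1) = (-3 + 2*T)*(-1 + T) = (-1 + T)*(-3 + 2*T))
√(Q(11) - 99)*((5*5)*(-4)) = √((3 - 5*11 + 2*11²) - 99)*((5*5)*(-4)) = √((3 - 55 + 2*121) - 99)*(25*(-4)) = √((3 - 55 + 242) - 99)*(-100) = √(190 - 99)*(-100) = √91*(-100) = -100*√91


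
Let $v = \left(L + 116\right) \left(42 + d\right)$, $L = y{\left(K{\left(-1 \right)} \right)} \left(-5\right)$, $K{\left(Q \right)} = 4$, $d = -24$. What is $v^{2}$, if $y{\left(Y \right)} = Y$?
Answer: $2985984$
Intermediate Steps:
$L = -20$ ($L = 4 \left(-5\right) = -20$)
$v = 1728$ ($v = \left(-20 + 116\right) \left(42 - 24\right) = 96 \cdot 18 = 1728$)
$v^{2} = 1728^{2} = 2985984$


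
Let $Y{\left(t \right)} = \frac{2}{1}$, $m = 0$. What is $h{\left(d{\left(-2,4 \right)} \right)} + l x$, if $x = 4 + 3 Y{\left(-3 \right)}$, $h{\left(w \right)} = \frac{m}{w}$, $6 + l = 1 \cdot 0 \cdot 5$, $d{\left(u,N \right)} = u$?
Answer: $-60$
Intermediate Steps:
$Y{\left(t \right)} = 2$ ($Y{\left(t \right)} = 2 \cdot 1 = 2$)
$l = -6$ ($l = -6 + 1 \cdot 0 \cdot 5 = -6 + 0 \cdot 5 = -6 + 0 = -6$)
$h{\left(w \right)} = 0$ ($h{\left(w \right)} = \frac{0}{w} = 0$)
$x = 10$ ($x = 4 + 3 \cdot 2 = 4 + 6 = 10$)
$h{\left(d{\left(-2,4 \right)} \right)} + l x = 0 - 60 = -60$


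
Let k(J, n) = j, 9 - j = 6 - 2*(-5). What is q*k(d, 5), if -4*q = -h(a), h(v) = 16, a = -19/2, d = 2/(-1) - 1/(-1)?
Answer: -28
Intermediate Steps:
d = -1 (d = 2*(-1) - 1*(-1) = -2 + 1 = -1)
a = -19/2 (a = -19*1/2 = -19/2 ≈ -9.5000)
j = -7 (j = 9 - (6 - 2*(-5)) = 9 - (6 + 10) = 9 - 1*16 = 9 - 16 = -7)
q = 4 (q = -(-1)*16/4 = -1/4*(-16) = 4)
k(J, n) = -7
q*k(d, 5) = 4*(-7) = -28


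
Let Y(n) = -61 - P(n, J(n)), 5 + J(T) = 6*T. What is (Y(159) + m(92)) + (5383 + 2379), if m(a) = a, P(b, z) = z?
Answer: 6844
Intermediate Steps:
J(T) = -5 + 6*T
Y(n) = -56 - 6*n (Y(n) = -61 - (-5 + 6*n) = -61 + (5 - 6*n) = -56 - 6*n)
(Y(159) + m(92)) + (5383 + 2379) = ((-56 - 6*159) + 92) + (5383 + 2379) = ((-56 - 954) + 92) + 7762 = (-1010 + 92) + 7762 = -918 + 7762 = 6844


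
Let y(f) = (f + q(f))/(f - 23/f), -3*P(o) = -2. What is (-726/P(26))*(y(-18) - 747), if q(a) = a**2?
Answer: 250856595/301 ≈ 8.3341e+5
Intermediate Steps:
P(o) = 2/3 (P(o) = -1/3*(-2) = 2/3)
y(f) = (f + f**2)/(f - 23/f)
(-726/P(26))*(y(-18) - 747) = (-726/2/3)*((-18)**2*(1 - 18)/(-23 + (-18)**2) - 747) = (-726*3/2)*(324*(-17)/(-23 + 324) - 747) = -1089*(324*(-17)/301 - 747) = -1089*(324*(1/301)*(-17) - 747) = -1089*(-5508/301 - 747) = -1089*(-230355/301) = 250856595/301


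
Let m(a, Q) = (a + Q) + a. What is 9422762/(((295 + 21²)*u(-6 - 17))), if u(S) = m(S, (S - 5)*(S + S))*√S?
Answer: -4711381*I*√23/10512288 ≈ -2.1494*I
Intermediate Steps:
m(a, Q) = Q + 2*a (m(a, Q) = (Q + a) + a = Q + 2*a)
u(S) = √S*(2*S + 2*S*(-5 + S)) (u(S) = ((S - 5)*(S + S) + 2*S)*√S = ((-5 + S)*(2*S) + 2*S)*√S = (2*S*(-5 + S) + 2*S)*√S = (2*S + 2*S*(-5 + S))*√S = √S*(2*S + 2*S*(-5 + S)))
9422762/(((295 + 21²)*u(-6 - 17))) = 9422762/(((295 + 21²)*(2*(-6 - 17)^(3/2)*(-4 + (-6 - 17))))) = 9422762/(((295 + 441)*(2*(-23)^(3/2)*(-4 - 23)))) = 9422762/((736*(2*(-23*I*√23)*(-27)))) = 9422762/((736*(1242*I*√23))) = 9422762/((914112*I*√23)) = 9422762*(-I*√23/21024576) = -4711381*I*√23/10512288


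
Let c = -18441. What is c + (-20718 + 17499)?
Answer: -21660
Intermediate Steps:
c + (-20718 + 17499) = -18441 + (-20718 + 17499) = -18441 - 3219 = -21660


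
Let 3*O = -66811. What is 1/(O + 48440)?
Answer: 3/78509 ≈ 3.8212e-5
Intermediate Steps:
O = -66811/3 (O = (⅓)*(-66811) = -66811/3 ≈ -22270.)
1/(O + 48440) = 1/(-66811/3 + 48440) = 1/(78509/3) = 3/78509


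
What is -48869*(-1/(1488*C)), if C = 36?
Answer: 48869/53568 ≈ 0.91228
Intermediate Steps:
-48869*(-1/(1488*C)) = -48869/((-1488*36)) = -48869/(-53568) = -48869*(-1/53568) = 48869/53568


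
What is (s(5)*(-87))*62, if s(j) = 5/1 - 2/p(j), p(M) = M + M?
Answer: -129456/5 ≈ -25891.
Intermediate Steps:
p(M) = 2*M
s(j) = 5 - 1/j (s(j) = 5/1 - 2*1/(2*j) = 5*1 - 1/j = 5 - 1/j)
(s(5)*(-87))*62 = ((5 - 1/5)*(-87))*62 = ((5 - 1*⅕)*(-87))*62 = ((5 - ⅕)*(-87))*62 = ((24/5)*(-87))*62 = -2088/5*62 = -129456/5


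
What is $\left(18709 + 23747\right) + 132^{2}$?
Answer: $59880$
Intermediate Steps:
$\left(18709 + 23747\right) + 132^{2} = 42456 + 17424 = 59880$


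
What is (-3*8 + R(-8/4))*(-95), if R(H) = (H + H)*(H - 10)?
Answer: -2280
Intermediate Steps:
R(H) = 2*H*(-10 + H) (R(H) = (2*H)*(-10 + H) = 2*H*(-10 + H))
(-3*8 + R(-8/4))*(-95) = (-3*8 + 2*(-8/4)*(-10 - 8/4))*(-95) = (-24 + 2*(-8*¼)*(-10 - 8*¼))*(-95) = (-24 + 2*(-2)*(-10 - 2))*(-95) = (-24 + 2*(-2)*(-12))*(-95) = (-24 + 48)*(-95) = 24*(-95) = -2280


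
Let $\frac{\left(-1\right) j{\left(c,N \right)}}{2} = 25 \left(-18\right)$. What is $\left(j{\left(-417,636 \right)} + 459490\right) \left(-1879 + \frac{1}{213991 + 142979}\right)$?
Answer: $- \frac{30880504052531}{35697} \approx -8.6507 \cdot 10^{8}$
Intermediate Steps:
$j{\left(c,N \right)} = 900$ ($j{\left(c,N \right)} = - 2 \cdot 25 \left(-18\right) = \left(-2\right) \left(-450\right) = 900$)
$\left(j{\left(-417,636 \right)} + 459490\right) \left(-1879 + \frac{1}{213991 + 142979}\right) = \left(900 + 459490\right) \left(-1879 + \frac{1}{213991 + 142979}\right) = 460390 \left(-1879 + \frac{1}{356970}\right) = 460390 \left(- \frac{670746629}{356970}\right) = - \frac{30880504052531}{35697}$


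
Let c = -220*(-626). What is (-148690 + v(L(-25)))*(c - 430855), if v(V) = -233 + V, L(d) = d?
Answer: 43661871980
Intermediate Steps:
c = 137720
(-148690 + v(L(-25)))*(c - 430855) = (-148690 + (-233 - 25))*(137720 - 430855) = (-148690 - 258)*(-293135) = -148948*(-293135) = 43661871980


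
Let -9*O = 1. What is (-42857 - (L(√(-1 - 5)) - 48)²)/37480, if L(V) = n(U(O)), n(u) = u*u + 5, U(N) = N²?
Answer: -1924446144781/1613391103080 ≈ -1.1928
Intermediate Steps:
O = -⅑ (O = -⅑*1 = -⅑ ≈ -0.11111)
n(u) = 5 + u² (n(u) = u² + 5 = 5 + u²)
L(V) = 32806/6561 (L(V) = 5 + ((-⅑)²)² = 5 + (1/81)² = 5 + 1/6561 = 32806/6561)
(-42857 - (L(√(-1 - 5)) - 48)²)/37480 = (-42857 - (32806/6561 - 48)²)/37480 = (-42857 - (-282122/6561)²)*(1/37480) = (-42857 - 1*79592822884/43046721)*(1/37480) = (-42857 - 79592822884/43046721)*(1/37480) = -1924446144781/43046721*1/37480 = -1924446144781/1613391103080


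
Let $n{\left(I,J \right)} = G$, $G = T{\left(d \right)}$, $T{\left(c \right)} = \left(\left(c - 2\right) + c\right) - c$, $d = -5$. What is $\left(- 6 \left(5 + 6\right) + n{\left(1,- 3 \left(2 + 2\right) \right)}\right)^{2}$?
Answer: $5329$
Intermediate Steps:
$T{\left(c \right)} = -2 + c$ ($T{\left(c \right)} = \left(\left(-2 + c\right) + c\right) - c = \left(-2 + 2 c\right) - c = -2 + c$)
$G = -7$ ($G = -2 - 5 = -7$)
$n{\left(I,J \right)} = -7$
$\left(- 6 \left(5 + 6\right) + n{\left(1,- 3 \left(2 + 2\right) \right)}\right)^{2} = \left(- 6 \left(5 + 6\right) - 7\right)^{2} = \left(\left(-6\right) 11 - 7\right)^{2} = \left(-66 - 7\right)^{2} = \left(-73\right)^{2} = 5329$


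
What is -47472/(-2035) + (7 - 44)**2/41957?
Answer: 1994568619/85382495 ≈ 23.360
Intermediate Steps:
-47472/(-2035) + (7 - 44)**2/41957 = -47472*(-1/2035) + (-37)**2*(1/41957) = 47472/2035 + 1369*(1/41957) = 47472/2035 + 1369/41957 = 1994568619/85382495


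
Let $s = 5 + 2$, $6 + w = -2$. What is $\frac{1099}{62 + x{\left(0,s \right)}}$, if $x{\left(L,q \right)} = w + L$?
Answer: $\frac{1099}{54} \approx 20.352$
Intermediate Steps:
$w = -8$ ($w = -6 - 2 = -8$)
$s = 7$
$x{\left(L,q \right)} = -8 + L$
$\frac{1099}{62 + x{\left(0,s \right)}} = \frac{1099}{62 + \left(-8 + 0\right)} = \frac{1099}{62 - 8} = \frac{1099}{54}$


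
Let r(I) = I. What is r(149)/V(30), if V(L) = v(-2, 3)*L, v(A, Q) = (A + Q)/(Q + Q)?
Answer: 149/5 ≈ 29.800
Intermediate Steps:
v(A, Q) = (A + Q)/(2*Q) (v(A, Q) = (A + Q)/((2*Q)) = (A + Q)*(1/(2*Q)) = (A + Q)/(2*Q))
V(L) = L/6 (V(L) = ((½)*(-2 + 3)/3)*L = ((½)*(⅓)*1)*L = L/6)
r(149)/V(30) = 149/(((⅙)*30)) = 149/5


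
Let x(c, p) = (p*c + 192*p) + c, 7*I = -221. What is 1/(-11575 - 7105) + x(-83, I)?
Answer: -460835607/130760 ≈ -3524.3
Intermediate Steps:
I = -221/7 (I = (1/7)*(-221) = -221/7 ≈ -31.571)
x(c, p) = c + 192*p + c*p (x(c, p) = (c*p + 192*p) + c = (192*p + c*p) + c = c + 192*p + c*p)
1/(-11575 - 7105) + x(-83, I) = 1/(-11575 - 7105) + (-83 + 192*(-221/7) - 83*(-221/7)) = 1/(-18680) + (-83 - 42432/7 + 18343/7) = -1/18680 - 24670/7 = -460835607/130760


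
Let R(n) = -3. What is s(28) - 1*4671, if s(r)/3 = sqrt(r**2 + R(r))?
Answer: -4671 + 3*sqrt(781) ≈ -4587.2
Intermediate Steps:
s(r) = 3*sqrt(-3 + r**2) (s(r) = 3*sqrt(r**2 - 3) = 3*sqrt(-3 + r**2))
s(28) - 1*4671 = 3*sqrt(-3 + 28**2) - 1*4671 = 3*sqrt(-3 + 784) - 4671 = 3*sqrt(781) - 4671 = -4671 + 3*sqrt(781)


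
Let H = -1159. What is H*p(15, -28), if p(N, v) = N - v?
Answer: -49837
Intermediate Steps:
H*p(15, -28) = -1159*(15 - 1*(-28)) = -1159*(15 + 28) = -1159*43 = -49837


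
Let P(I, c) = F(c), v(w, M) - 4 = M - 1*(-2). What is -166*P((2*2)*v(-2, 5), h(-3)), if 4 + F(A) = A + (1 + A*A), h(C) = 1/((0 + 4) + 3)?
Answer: 23074/49 ≈ 470.90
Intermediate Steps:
v(w, M) = 6 + M (v(w, M) = 4 + (M - 1*(-2)) = 4 + (M + 2) = 4 + (2 + M) = 6 + M)
h(C) = ⅐ (h(C) = 1/(4 + 3) = 1/7 = ⅐)
F(A) = -3 + A + A² (F(A) = -4 + (A + (1 + A*A)) = -4 + (A + (1 + A²)) = -4 + (1 + A + A²) = -3 + A + A²)
P(I, c) = -3 + c + c²
-166*P((2*2)*v(-2, 5), h(-3)) = -166*(-3 + ⅐ + (⅐)²) = -166*(-3 + ⅐ + 1/49) = -166*(-139/49) = 23074/49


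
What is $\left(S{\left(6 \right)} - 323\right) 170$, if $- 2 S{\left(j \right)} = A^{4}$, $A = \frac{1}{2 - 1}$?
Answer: $-54995$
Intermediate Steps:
$A = 1$ ($A = 1^{-1} = 1$)
$S{\left(j \right)} = - \frac{1}{2}$ ($S{\left(j \right)} = - \frac{1^{4}}{2} = \left(- \frac{1}{2}\right) 1 = - \frac{1}{2}$)
$\left(S{\left(6 \right)} - 323\right) 170 = \left(- \frac{1}{2} - 323\right) 170 = \left(- \frac{647}{2}\right) 170 = -54995$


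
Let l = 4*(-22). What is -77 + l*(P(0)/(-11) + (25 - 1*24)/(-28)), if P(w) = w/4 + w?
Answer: -517/7 ≈ -73.857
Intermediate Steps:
P(w) = 5*w/4 (P(w) = w*(1/4) + w = w/4 + w = 5*w/4)
l = -88
-77 + l*(P(0)/(-11) + (25 - 1*24)/(-28)) = -77 - 88*(((5/4)*0)/(-11) + (25 - 1*24)/(-28)) = -77 - 88*(0*(-1/11) + (25 - 24)*(-1/28)) = -77 - 88*(0 + 1*(-1/28)) = -77 - 88*(0 - 1/28) = -77 - 88*(-1/28) = -77 + 22/7 = -517/7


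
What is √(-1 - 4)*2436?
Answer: 2436*I*√5 ≈ 5447.1*I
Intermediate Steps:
√(-1 - 4)*2436 = √(-5)*2436 = (I*√5)*2436 = 2436*I*√5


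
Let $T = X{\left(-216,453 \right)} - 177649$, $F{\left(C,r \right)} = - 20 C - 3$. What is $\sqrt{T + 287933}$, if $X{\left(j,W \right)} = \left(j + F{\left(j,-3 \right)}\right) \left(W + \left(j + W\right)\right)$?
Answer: $\sqrt{2939974} \approx 1714.6$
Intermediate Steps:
$F{\left(C,r \right)} = -3 - 20 C$
$X{\left(j,W \right)} = \left(-3 - 19 j\right) \left(j + 2 W\right)$ ($X{\left(j,W \right)} = \left(j - \left(3 + 20 j\right)\right) \left(W + \left(j + W\right)\right) = \left(-3 - 19 j\right) \left(W + \left(W + j\right)\right) = \left(-3 - 19 j\right) \left(j + 2 W\right)$)
$T = 2652041$ ($T = \left(- 19 \left(-216\right)^{2} - 2718 - -648 - 17214 \left(-216\right)\right) - 177649 = \left(\left(-19\right) 46656 - 2718 + 648 + 3718224\right) - 177649 = \left(-886464 - 2718 + 648 + 3718224\right) - 177649 = 2829690 - 177649 = 2652041$)
$\sqrt{T + 287933} = \sqrt{2652041 + 287933} = \sqrt{2939974}$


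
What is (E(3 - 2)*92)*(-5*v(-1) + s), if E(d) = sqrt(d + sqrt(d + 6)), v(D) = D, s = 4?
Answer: 828*sqrt(1 + sqrt(7)) ≈ 1581.0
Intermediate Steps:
E(d) = sqrt(d + sqrt(6 + d))
(E(3 - 2)*92)*(-5*v(-1) + s) = (sqrt((3 - 2) + sqrt(6 + (3 - 2)))*92)*(-5*(-1) + 4) = (sqrt(1 + sqrt(6 + 1))*92)*(5 + 4) = (sqrt(1 + sqrt(7))*92)*9 = (92*sqrt(1 + sqrt(7)))*9 = 828*sqrt(1 + sqrt(7))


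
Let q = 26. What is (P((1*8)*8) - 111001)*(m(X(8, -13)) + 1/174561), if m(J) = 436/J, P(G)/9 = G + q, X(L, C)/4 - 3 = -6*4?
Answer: 698872753816/1221927 ≈ 5.7194e+5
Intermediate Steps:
X(L, C) = -84 (X(L, C) = 12 + 4*(-6*4) = 12 + 4*(-24) = 12 - 96 = -84)
P(G) = 234 + 9*G (P(G) = 9*(G + 26) = 9*(26 + G) = 234 + 9*G)
(P((1*8)*8) - 111001)*(m(X(8, -13)) + 1/174561) = ((234 + 9*((1*8)*8)) - 111001)*(436/(-84) + 1/174561) = ((234 + 9*(8*8)) - 111001)*(436*(-1/84) + 1/174561) = ((234 + 9*64) - 111001)*(-109/21 + 1/174561) = ((234 + 576) - 111001)*(-6342376/1221927) = (810 - 111001)*(-6342376/1221927) = -110191*(-6342376/1221927) = 698872753816/1221927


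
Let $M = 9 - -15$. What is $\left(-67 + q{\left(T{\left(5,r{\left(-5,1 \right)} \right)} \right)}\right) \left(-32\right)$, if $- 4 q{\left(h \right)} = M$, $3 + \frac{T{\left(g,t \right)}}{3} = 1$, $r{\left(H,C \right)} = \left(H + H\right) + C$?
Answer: $2336$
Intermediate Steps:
$r{\left(H,C \right)} = C + 2 H$ ($r{\left(H,C \right)} = 2 H + C = C + 2 H$)
$T{\left(g,t \right)} = -6$ ($T{\left(g,t \right)} = -9 + 3 \cdot 1 = -9 + 3 = -6$)
$M = 24$ ($M = 9 + 15 = 24$)
$q{\left(h \right)} = -6$ ($q{\left(h \right)} = \left(- \frac{1}{4}\right) 24 = -6$)
$\left(-67 + q{\left(T{\left(5,r{\left(-5,1 \right)} \right)} \right)}\right) \left(-32\right) = \left(-67 - 6\right) \left(-32\right) = \left(-73\right) \left(-32\right) = 2336$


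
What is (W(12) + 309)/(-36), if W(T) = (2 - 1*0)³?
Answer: -317/36 ≈ -8.8056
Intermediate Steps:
W(T) = 8 (W(T) = (2 + 0)³ = 2³ = 8)
(W(12) + 309)/(-36) = (8 + 309)/(-36) = 317*(-1/36) = -317/36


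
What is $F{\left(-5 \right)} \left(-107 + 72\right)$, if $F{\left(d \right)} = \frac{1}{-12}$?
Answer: $\frac{35}{12} \approx 2.9167$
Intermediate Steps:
$F{\left(d \right)} = - \frac{1}{12}$
$F{\left(-5 \right)} \left(-107 + 72\right) = - \frac{-107 + 72}{12} = \left(- \frac{1}{12}\right) \left(-35\right) = \frac{35}{12}$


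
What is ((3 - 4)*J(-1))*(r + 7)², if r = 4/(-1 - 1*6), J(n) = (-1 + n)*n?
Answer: -4050/49 ≈ -82.653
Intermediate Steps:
J(n) = n*(-1 + n)
r = -4/7 (r = 4/(-1 - 6) = 4/(-7) = 4*(-⅐) = -4/7 ≈ -0.57143)
((3 - 4)*J(-1))*(r + 7)² = ((3 - 4)*(-(-1 - 1)))*(-4/7 + 7)² = (-(-1)*(-2))*(45/7)² = -1*2*(2025/49) = -2*2025/49 = -4050/49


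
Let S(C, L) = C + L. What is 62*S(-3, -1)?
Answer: -248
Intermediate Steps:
62*S(-3, -1) = 62*(-3 - 1) = 62*(-4) = -248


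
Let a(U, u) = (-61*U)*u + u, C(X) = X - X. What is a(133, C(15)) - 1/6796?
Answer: -1/6796 ≈ -0.00014715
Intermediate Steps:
C(X) = 0
a(U, u) = u - 61*U*u (a(U, u) = -61*U*u + u = u - 61*U*u)
a(133, C(15)) - 1/6796 = 0*(1 - 61*133) - 1/6796 = 0*(1 - 8113) - 1*1/6796 = 0*(-8112) - 1/6796 = 0 - 1/6796 = -1/6796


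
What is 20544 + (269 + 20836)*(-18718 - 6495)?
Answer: -532099821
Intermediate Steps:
20544 + (269 + 20836)*(-18718 - 6495) = 20544 + 21105*(-25213) = 20544 - 532120365 = -532099821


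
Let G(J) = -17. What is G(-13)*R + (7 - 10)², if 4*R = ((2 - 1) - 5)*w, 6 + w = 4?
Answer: -25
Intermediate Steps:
w = -2 (w = -6 + 4 = -2)
R = 2 (R = (((2 - 1) - 5)*(-2))/4 = ((1 - 5)*(-2))/4 = (-4*(-2))/4 = (¼)*8 = 2)
G(-13)*R + (7 - 10)² = -17*2 + (7 - 10)² = -34 + (-3)² = -34 + 9 = -25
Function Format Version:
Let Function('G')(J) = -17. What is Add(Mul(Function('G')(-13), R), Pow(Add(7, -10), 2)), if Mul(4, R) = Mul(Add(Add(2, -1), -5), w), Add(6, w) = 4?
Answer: -25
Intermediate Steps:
w = -2 (w = Add(-6, 4) = -2)
R = 2 (R = Mul(Rational(1, 4), Mul(Add(Add(2, -1), -5), -2)) = Mul(Rational(1, 4), Mul(Add(1, -5), -2)) = Mul(Rational(1, 4), Mul(-4, -2)) = Mul(Rational(1, 4), 8) = 2)
Add(Mul(Function('G')(-13), R), Pow(Add(7, -10), 2)) = Add(Mul(-17, 2), Pow(Add(7, -10), 2)) = Add(-34, Pow(-3, 2)) = Add(-34, 9) = -25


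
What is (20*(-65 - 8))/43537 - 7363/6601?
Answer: -330200391/287387737 ≈ -1.1490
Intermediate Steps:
(20*(-65 - 8))/43537 - 7363/6601 = (20*(-73))*(1/43537) - 7363*1/6601 = -1460*1/43537 - 7363/6601 = -1460/43537 - 7363/6601 = -330200391/287387737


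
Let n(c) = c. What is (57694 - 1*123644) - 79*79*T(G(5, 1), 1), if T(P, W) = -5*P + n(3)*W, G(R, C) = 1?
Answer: -53468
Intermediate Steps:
T(P, W) = -5*P + 3*W
(57694 - 1*123644) - 79*79*T(G(5, 1), 1) = (57694 - 1*123644) - 79*79*(-5*1 + 3*1) = (57694 - 123644) - 6241*(-5 + 3) = -65950 - 6241*(-2) = -65950 - 1*(-12482) = -65950 + 12482 = -53468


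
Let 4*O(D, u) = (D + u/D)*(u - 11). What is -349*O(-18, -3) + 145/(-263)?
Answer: -68750203/3156 ≈ -21784.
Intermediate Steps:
O(D, u) = (-11 + u)*(D + u/D)/4 (O(D, u) = ((D + u/D)*(u - 11))/4 = ((D + u/D)*(-11 + u))/4 = ((-11 + u)*(D + u/D))/4 = (-11 + u)*(D + u/D)/4)
-349*O(-18, -3) + 145/(-263) = -349*((-3)² - 11*(-3) + (-18)²*(-11 - 3))/(4*(-18)) + 145/(-263) = -349*(-1)*(9 + 33 + 324*(-14))/(4*18) + 145*(-1/263) = -349*(-1)*(9 + 33 - 4536)/(4*18) - 145/263 = -349*(-1)*(-4494)/(4*18) - 145/263 = -349*749/12 - 145/263 = -261401/12 - 145/263 = -68750203/3156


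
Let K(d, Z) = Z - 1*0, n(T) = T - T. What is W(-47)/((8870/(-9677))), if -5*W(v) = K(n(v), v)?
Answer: -454819/44350 ≈ -10.255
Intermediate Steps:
n(T) = 0
K(d, Z) = Z (K(d, Z) = Z + 0 = Z)
W(v) = -v/5
W(-47)/((8870/(-9677))) = (-1/5*(-47))/((8870/(-9677))) = 47/(5*((8870*(-1/9677)))) = 47/(5*(-8870/9677)) = (47/5)*(-9677/8870) = -454819/44350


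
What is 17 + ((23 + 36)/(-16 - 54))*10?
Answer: 60/7 ≈ 8.5714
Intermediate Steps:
17 + ((23 + 36)/(-16 - 54))*10 = 17 + (59/(-70))*10 = 17 + (59*(-1/70))*10 = 17 - 59/70*10 = 17 - 59/7 = 60/7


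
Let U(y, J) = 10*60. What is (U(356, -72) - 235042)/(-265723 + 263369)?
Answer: 117221/1177 ≈ 99.593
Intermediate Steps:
U(y, J) = 600
(U(356, -72) - 235042)/(-265723 + 263369) = (600 - 235042)/(-265723 + 263369) = -234442/(-2354) = -234442*(-1/2354) = 117221/1177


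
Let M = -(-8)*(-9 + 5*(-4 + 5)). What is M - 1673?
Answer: -1705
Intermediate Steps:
M = -32 (M = -(-8)*(-9 + 5*1) = -(-8)*(-9 + 5) = -(-8)*(-4) = -1*32 = -32)
M - 1673 = -32 - 1673 = -1705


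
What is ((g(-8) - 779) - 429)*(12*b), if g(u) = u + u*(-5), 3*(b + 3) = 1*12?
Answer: -14112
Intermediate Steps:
b = 1 (b = -3 + (1*12)/3 = -3 + (⅓)*12 = -3 + 4 = 1)
g(u) = -4*u (g(u) = u - 5*u = -4*u)
((g(-8) - 779) - 429)*(12*b) = ((-4*(-8) - 779) - 429)*(12*1) = ((32 - 779) - 429)*12 = (-747 - 429)*12 = -1176*12 = -14112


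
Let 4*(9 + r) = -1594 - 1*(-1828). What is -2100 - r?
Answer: -4299/2 ≈ -2149.5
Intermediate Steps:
r = 99/2 (r = -9 + (-1594 - 1*(-1828))/4 = -9 + (-1594 + 1828)/4 = -9 + (1/4)*234 = -9 + 117/2 = 99/2 ≈ 49.500)
-2100 - r = -2100 - 1*99/2 = -2100 - 99/2 = -4299/2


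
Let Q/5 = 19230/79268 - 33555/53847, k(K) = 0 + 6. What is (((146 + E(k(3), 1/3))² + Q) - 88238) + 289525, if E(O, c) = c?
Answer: 475276991575663/2134171998 ≈ 2.2270e+5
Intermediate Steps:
k(K) = 6
Q = -1353633275/711390666 (Q = 5*(19230/79268 - 33555/53847) = 5*(19230*(1/79268) - 33555*1/53847) = 5*(9615/39634 - 11185/17949) = 5*(-270726655/711390666) = -1353633275/711390666 ≈ -1.9028)
(((146 + E(k(3), 1/3))² + Q) - 88238) + 289525 = (((146 + 1/3)² - 1353633275/711390666) - 88238) + 289525 = (((146 + ⅓)² - 1353633275/711390666) - 88238) + 289525 = (((439/3)² - 1353633275/711390666) - 88238) + 289525 = ((192721/9 - 1353633275/711390666) - 88238) + 289525 = (45695912614237/2134171998 - 88238) + 289525 = -142619156145287/2134171998 + 289525 = 475276991575663/2134171998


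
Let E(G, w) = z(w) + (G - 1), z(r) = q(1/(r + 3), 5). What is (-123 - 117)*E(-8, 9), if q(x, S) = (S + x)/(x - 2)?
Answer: 64320/23 ≈ 2796.5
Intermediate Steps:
q(x, S) = (S + x)/(-2 + x)
z(r) = (5 + 1/(3 + r))/(-2 + 1/(3 + r)) (z(r) = (5 + 1/(r + 3))/(-2 + 1/(r + 3)) = (5 + 1/(3 + r))/(-2 + 1/(3 + r)))
E(G, w) = -1 + G + (-16 - 5*w)/(5 + 2*w) (E(G, w) = (-16 - 5*w)/(5 + 2*w) + (G - 1) = (-16 - 5*w)/(5 + 2*w) + (-1 + G) = -1 + G + (-16 - 5*w)/(5 + 2*w))
(-123 - 117)*E(-8, 9) = (-123 - 117)*((-16 - 5*9 + (-1 - 8)*(5 + 2*9))/(5 + 2*9)) = -240*(-16 - 45 - 9*(5 + 18))/(5 + 18) = -240*(-16 - 45 - 9*23)/23 = -240*(-16 - 45 - 207)/23 = -240*(-268)/23 = -240*(-268/23) = 64320/23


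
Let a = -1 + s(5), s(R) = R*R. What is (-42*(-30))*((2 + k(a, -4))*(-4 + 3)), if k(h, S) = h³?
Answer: -17420760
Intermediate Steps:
s(R) = R²
a = 24 (a = -1 + 5² = -1 + 25 = 24)
(-42*(-30))*((2 + k(a, -4))*(-4 + 3)) = (-42*(-30))*((2 + 24³)*(-4 + 3)) = 1260*((2 + 13824)*(-1)) = 1260*(13826*(-1)) = 1260*(-13826) = -17420760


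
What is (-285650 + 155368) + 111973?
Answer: -18309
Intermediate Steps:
(-285650 + 155368) + 111973 = -130282 + 111973 = -18309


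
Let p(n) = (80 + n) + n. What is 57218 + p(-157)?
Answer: 56984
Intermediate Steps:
p(n) = 80 + 2*n
57218 + p(-157) = 57218 + (80 + 2*(-157)) = 57218 + (80 - 314) = 57218 - 234 = 56984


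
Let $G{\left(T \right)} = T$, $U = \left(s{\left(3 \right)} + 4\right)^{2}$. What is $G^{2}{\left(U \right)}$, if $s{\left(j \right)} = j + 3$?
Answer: $10000$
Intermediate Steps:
$s{\left(j \right)} = 3 + j$
$U = 100$ ($U = \left(\left(3 + 3\right) + 4\right)^{2} = \left(6 + 4\right)^{2} = 10^{2} = 100$)
$G^{2}{\left(U \right)} = 100^{2} = 10000$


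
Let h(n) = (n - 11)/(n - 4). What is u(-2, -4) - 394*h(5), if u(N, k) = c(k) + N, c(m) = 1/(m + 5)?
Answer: 2363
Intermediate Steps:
h(n) = (-11 + n)/(-4 + n)
c(m) = 1/(5 + m)
u(N, k) = N + 1/(5 + k) (u(N, k) = 1/(5 + k) + N = N + 1/(5 + k))
u(-2, -4) - 394*h(5) = (1 - 2*(5 - 4))/(5 - 4) - 394*(-11 + 5)/(-4 + 5) = (1 - 2*1)/1 - 394*(-6)/1 = 1*(1 - 2) - 394*(-6) = 1*(-1) - 394*(-6) = -1 + 2364 = 2363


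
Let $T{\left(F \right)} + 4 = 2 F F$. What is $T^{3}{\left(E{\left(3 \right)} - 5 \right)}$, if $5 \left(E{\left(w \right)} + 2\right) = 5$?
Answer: $314432$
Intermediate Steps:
$E{\left(w \right)} = -1$ ($E{\left(w \right)} = -2 + \frac{1}{5} \cdot 5 = -2 + 1 = -1$)
$T{\left(F \right)} = -4 + 2 F^{2}$ ($T{\left(F \right)} = -4 + 2 F F = -4 + 2 F^{2}$)
$T^{3}{\left(E{\left(3 \right)} - 5 \right)} = \left(-4 + 2 \left(-1 - 5\right)^{2}\right)^{3} = \left(-4 + 2 \left(-6\right)^{2}\right)^{3} = \left(-4 + 2 \cdot 36\right)^{3} = \left(-4 + 72\right)^{3} = 68^{3} = 314432$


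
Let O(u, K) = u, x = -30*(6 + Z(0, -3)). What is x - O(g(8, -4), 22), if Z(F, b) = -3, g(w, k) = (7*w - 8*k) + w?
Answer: -186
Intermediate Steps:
g(w, k) = -8*k + 8*w (g(w, k) = (-8*k + 7*w) + w = -8*k + 8*w)
x = -90 (x = -30*(6 - 3) = -30*3 = -90)
x - O(g(8, -4), 22) = -90 - (-8*(-4) + 8*8) = -90 - (32 + 64) = -90 - 1*96 = -90 - 96 = -186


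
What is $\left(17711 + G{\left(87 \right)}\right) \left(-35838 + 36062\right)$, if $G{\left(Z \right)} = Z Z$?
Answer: $5662720$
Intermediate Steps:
$G{\left(Z \right)} = Z^{2}$
$\left(17711 + G{\left(87 \right)}\right) \left(-35838 + 36062\right) = \left(17711 + 87^{2}\right) \left(-35838 + 36062\right) = \left(17711 + 7569\right) 224 = 25280 \cdot 224 = 5662720$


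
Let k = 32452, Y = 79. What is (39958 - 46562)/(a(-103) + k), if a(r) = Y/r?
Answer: -680212/3342477 ≈ -0.20351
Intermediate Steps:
a(r) = 79/r
(39958 - 46562)/(a(-103) + k) = (39958 - 46562)/(79/(-103) + 32452) = -6604/(79*(-1/103) + 32452) = -6604/(-79/103 + 32452) = -6604/3342477/103 = -6604*103/3342477 = -680212/3342477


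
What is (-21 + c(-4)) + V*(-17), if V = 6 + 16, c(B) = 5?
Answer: -390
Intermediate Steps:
V = 22
(-21 + c(-4)) + V*(-17) = (-21 + 5) + 22*(-17) = -16 - 374 = -390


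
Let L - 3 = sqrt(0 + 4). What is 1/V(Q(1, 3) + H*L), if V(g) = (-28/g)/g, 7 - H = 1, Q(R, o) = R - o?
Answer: -28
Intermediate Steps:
H = 6 (H = 7 - 1*1 = 7 - 1 = 6)
L = 5 (L = 3 + sqrt(0 + 4) = 3 + sqrt(4) = 3 + 2 = 5)
V(g) = -28/g**2
1/V(Q(1, 3) + H*L) = 1/(-28/((1 - 1*3) + 6*5)**2) = 1/(-28/((1 - 3) + 30)**2) = 1/(-28/(-2 + 30)**2) = 1/(-28/28**2) = 1/(-28*1/784) = 1/(-1/28) = -28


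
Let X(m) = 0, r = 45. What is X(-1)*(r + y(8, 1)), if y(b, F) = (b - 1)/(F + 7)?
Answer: 0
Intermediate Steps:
y(b, F) = (-1 + b)/(7 + F)
X(-1)*(r + y(8, 1)) = 0*(45 + (-1 + 8)/(7 + 1)) = 0*(45 + 7/8) = 0*(367/8) = 0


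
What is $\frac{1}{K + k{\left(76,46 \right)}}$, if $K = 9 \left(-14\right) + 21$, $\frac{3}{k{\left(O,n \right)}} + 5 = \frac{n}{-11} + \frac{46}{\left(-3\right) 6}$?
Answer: $- \frac{1162}{122307} \approx -0.0095007$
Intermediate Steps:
$k{\left(O,n \right)} = \frac{3}{- \frac{68}{9} - \frac{n}{11}}$ ($k{\left(O,n \right)} = \frac{3}{-5 + \left(\frac{n}{-11} + \frac{46}{\left(-3\right) 6}\right)} = \frac{3}{-5 + \left(n \left(- \frac{1}{11}\right) + \frac{46}{-18}\right)} = \frac{3}{-5 - \left(\frac{23}{9} + \frac{n}{11}\right)} = \frac{3}{- \frac{68}{9} - \frac{n}{11}}$)
$K = -105$ ($K = -126 + 21 = -105$)
$\frac{1}{K + k{\left(76,46 \right)}} = \frac{1}{-105 - \frac{297}{748 + 9 \cdot 46}} = \frac{1}{-105 - \frac{297}{748 + 414}} = \frac{1}{-105 - \frac{297}{1162}} = \frac{1}{- \frac{122307}{1162}} = - \frac{1162}{122307}$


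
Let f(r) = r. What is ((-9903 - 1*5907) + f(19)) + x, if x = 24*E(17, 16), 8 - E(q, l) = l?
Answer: -15983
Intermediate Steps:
E(q, l) = 8 - l
x = -192 (x = 24*(8 - 1*16) = 24*(8 - 16) = 24*(-8) = -192)
((-9903 - 1*5907) + f(19)) + x = ((-9903 - 1*5907) + 19) - 192 = ((-9903 - 5907) + 19) - 192 = (-15810 + 19) - 192 = -15791 - 192 = -15983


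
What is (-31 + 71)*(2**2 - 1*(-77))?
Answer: 3240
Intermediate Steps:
(-31 + 71)*(2**2 - 1*(-77)) = 40*(4 + 77) = 40*81 = 3240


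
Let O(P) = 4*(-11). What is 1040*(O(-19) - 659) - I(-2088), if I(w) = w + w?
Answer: -726944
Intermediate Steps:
O(P) = -44
I(w) = 2*w
1040*(O(-19) - 659) - I(-2088) = 1040*(-44 - 659) - 2*(-2088) = 1040*(-703) - 1*(-4176) = -731120 + 4176 = -726944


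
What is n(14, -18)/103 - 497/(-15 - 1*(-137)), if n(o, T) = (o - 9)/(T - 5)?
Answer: -1178003/289018 ≈ -4.0759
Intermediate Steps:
n(o, T) = (-9 + o)/(-5 + T)
n(14, -18)/103 - 497/(-15 - 1*(-137)) = ((-9 + 14)/(-5 - 18))/103 - 497/(-15 - 1*(-137)) = (5/(-23))*(1/103) - 497/(-15 + 137) = -1/23*5*(1/103) - 497/122 = -5/23*1/103 - 497*1/122 = -5/2369 - 497/122 = -1178003/289018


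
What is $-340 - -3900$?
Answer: $3560$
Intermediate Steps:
$-340 - -3900 = -340 + 3900 = 3560$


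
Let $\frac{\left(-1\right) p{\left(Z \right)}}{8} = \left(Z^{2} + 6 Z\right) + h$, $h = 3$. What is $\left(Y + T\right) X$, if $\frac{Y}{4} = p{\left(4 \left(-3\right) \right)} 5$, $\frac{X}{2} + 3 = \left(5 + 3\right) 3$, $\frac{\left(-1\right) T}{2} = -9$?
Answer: $-503244$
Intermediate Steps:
$T = 18$ ($T = \left(-2\right) \left(-9\right) = 18$)
$p{\left(Z \right)} = -24 - 48 Z - 8 Z^{2}$ ($p{\left(Z \right)} = - 8 \left(\left(Z^{2} + 6 Z\right) + 3\right) = - 8 \left(3 + Z^{2} + 6 Z\right) = -24 - 48 Z - 8 Z^{2}$)
$X = 42$ ($X = -6 + 2 \left(5 + 3\right) 3 = -6 + 2 \cdot 8 \cdot 3 = -6 + 2 \cdot 24 = -6 + 48 = 42$)
$Y = -12000$ ($Y = 4 \left(-24 - 48 \cdot 4 \left(-3\right) - 8 \left(4 \left(-3\right)\right)^{2}\right) 5 = 4 \left(-24 - -576 - 8 \left(-12\right)^{2}\right) 5 = 4 \left(-24 + 576 - 1152\right) 5 = 4 \left(\left(-600\right) 5\right) = 4 \left(-3000\right) = -12000$)
$\left(Y + T\right) X = \left(-12000 + 18\right) 42 = \left(-11982\right) 42 = -503244$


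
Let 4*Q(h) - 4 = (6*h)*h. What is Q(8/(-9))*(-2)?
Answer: -118/27 ≈ -4.3704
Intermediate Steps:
Q(h) = 1 + 3*h²/2 (Q(h) = 1 + ((6*h)*h)/4 = 1 + (6*h²)/4 = 1 + 3*h²/2)
Q(8/(-9))*(-2) = (1 + 3*(8/(-9))²/2)*(-2) = (1 + 3*(8*(-⅑))²/2)*(-2) = (1 + 3*(-8/9)²/2)*(-2) = (1 + (3/2)*(64/81))*(-2) = (1 + 32/27)*(-2) = (59/27)*(-2) = -118/27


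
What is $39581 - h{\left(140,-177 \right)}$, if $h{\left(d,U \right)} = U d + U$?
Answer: $64538$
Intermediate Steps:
$h{\left(d,U \right)} = U + U d$
$39581 - h{\left(140,-177 \right)} = 39581 - - 177 \left(1 + 140\right) = 39581 - \left(-177\right) 141 = 39581 - -24957 = 39581 + 24957 = 64538$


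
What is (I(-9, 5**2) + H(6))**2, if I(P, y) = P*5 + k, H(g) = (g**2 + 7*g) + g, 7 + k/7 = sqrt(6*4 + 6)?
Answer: 1570 - 140*sqrt(30) ≈ 803.19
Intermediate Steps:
k = -49 + 7*sqrt(30) (k = -49 + 7*sqrt(6*4 + 6) = -49 + 7*sqrt(24 + 6) = -49 + 7*sqrt(30) ≈ -10.659)
H(g) = g**2 + 8*g
I(P, y) = -49 + 5*P + 7*sqrt(30) (I(P, y) = P*5 + (-49 + 7*sqrt(30)) = 5*P + (-49 + 7*sqrt(30)) = -49 + 5*P + 7*sqrt(30))
(I(-9, 5**2) + H(6))**2 = ((-49 + 5*(-9) + 7*sqrt(30)) + 6*(8 + 6))**2 = ((-49 - 45 + 7*sqrt(30)) + 6*14)**2 = ((-94 + 7*sqrt(30)) + 84)**2 = (-10 + 7*sqrt(30))**2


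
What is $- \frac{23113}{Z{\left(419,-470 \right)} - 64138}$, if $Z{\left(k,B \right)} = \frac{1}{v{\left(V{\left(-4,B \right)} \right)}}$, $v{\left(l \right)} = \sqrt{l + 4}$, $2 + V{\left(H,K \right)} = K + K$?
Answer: $\frac{1390511455172}{3858634695273} - \frac{23113 i \sqrt{938}}{3858634695273} \approx 0.36036 - 1.8345 \cdot 10^{-7} i$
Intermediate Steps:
$V{\left(H,K \right)} = -2 + 2 K$ ($V{\left(H,K \right)} = -2 + \left(K + K\right) = -2 + 2 K$)
$v{\left(l \right)} = \sqrt{4 + l}$
$Z{\left(k,B \right)} = \frac{1}{\sqrt{2 + 2 B}}$ ($Z{\left(k,B \right)} = \frac{1}{\sqrt{4 + \left(-2 + 2 B\right)}} = \frac{1}{\sqrt{2 + 2 B}}$)
$- \frac{23113}{Z{\left(419,-470 \right)} - 64138} = - \frac{23113}{\frac{\sqrt{2}}{2 \sqrt{1 - 470}} - 64138} = - \frac{23113}{\frac{\sqrt{2}}{2 i \sqrt{469}} - 64138} = - \frac{23113}{\frac{\sqrt{2} \left(- \frac{i \sqrt{469}}{469}\right)}{2} - 64138} = - \frac{23113}{- \frac{i \sqrt{938}}{938} - 64138} = - \frac{23113}{-64138 - \frac{i \sqrt{938}}{938}}$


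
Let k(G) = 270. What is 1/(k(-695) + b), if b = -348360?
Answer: -1/348090 ≈ -2.8728e-6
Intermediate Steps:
1/(k(-695) + b) = 1/(270 - 348360) = 1/(-348090) = -1/348090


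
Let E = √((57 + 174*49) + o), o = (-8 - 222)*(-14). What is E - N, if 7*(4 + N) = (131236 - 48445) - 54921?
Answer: -27842/7 + √11803 ≈ -3868.8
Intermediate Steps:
N = 27842/7 (N = -4 + ((131236 - 48445) - 54921)/7 = -4 + (82791 - 54921)/7 = -4 + (⅐)*27870 = -4 + 27870/7 = 27842/7 ≈ 3977.4)
o = 3220 (o = -230*(-14) = 3220)
E = √11803 (E = √((57 + 174*49) + 3220) = √((57 + 8526) + 3220) = √(8583 + 3220) = √11803 ≈ 108.64)
E - N = √11803 - 1*27842/7 = √11803 - 27842/7 = -27842/7 + √11803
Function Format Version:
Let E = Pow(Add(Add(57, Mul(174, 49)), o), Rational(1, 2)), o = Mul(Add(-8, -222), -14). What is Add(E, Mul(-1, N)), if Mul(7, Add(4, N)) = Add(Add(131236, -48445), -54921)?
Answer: Add(Rational(-27842, 7), Pow(11803, Rational(1, 2))) ≈ -3868.8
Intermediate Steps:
N = Rational(27842, 7) (N = Add(-4, Mul(Rational(1, 7), Add(Add(131236, -48445), -54921))) = Add(-4, Mul(Rational(1, 7), Add(82791, -54921))) = Add(-4, Mul(Rational(1, 7), 27870)) = Add(-4, Rational(27870, 7)) = Rational(27842, 7) ≈ 3977.4)
o = 3220 (o = Mul(-230, -14) = 3220)
E = Pow(11803, Rational(1, 2)) (E = Pow(Add(Add(57, Mul(174, 49)), 3220), Rational(1, 2)) = Pow(Add(Add(57, 8526), 3220), Rational(1, 2)) = Pow(Add(8583, 3220), Rational(1, 2)) = Pow(11803, Rational(1, 2)) ≈ 108.64)
Add(E, Mul(-1, N)) = Add(Pow(11803, Rational(1, 2)), Mul(-1, Rational(27842, 7))) = Add(Pow(11803, Rational(1, 2)), Rational(-27842, 7)) = Add(Rational(-27842, 7), Pow(11803, Rational(1, 2)))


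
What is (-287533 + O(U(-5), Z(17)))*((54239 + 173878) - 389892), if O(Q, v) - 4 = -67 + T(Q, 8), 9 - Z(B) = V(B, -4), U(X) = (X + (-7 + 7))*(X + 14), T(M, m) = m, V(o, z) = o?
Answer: 46524548700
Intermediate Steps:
U(X) = X*(14 + X) (U(X) = (X + 0)*(14 + X) = X*(14 + X))
Z(B) = 9 - B
O(Q, v) = -55 (O(Q, v) = 4 + (-67 + 8) = 4 - 59 = -55)
(-287533 + O(U(-5), Z(17)))*((54239 + 173878) - 389892) = (-287533 - 55)*((54239 + 173878) - 389892) = -287588*(228117 - 389892) = -287588*(-161775) = 46524548700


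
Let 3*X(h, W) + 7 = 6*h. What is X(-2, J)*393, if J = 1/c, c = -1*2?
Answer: -2489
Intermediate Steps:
c = -2
J = -½ (J = 1/(-2) = -½ ≈ -0.50000)
X(h, W) = -7/3 + 2*h (X(h, W) = -7/3 + (6*h)/3 = -7/3 + 2*h)
X(-2, J)*393 = (-7/3 + 2*(-2))*393 = (-7/3 - 4)*393 = -19/3*393 = -2489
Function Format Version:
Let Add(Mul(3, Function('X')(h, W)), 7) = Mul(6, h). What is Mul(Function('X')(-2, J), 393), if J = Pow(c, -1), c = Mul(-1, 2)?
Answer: -2489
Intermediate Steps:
c = -2
J = Rational(-1, 2) (J = Pow(-2, -1) = Rational(-1, 2) ≈ -0.50000)
Function('X')(h, W) = Add(Rational(-7, 3), Mul(2, h)) (Function('X')(h, W) = Add(Rational(-7, 3), Mul(Rational(1, 3), Mul(6, h))) = Add(Rational(-7, 3), Mul(2, h)))
Mul(Function('X')(-2, J), 393) = Mul(Add(Rational(-7, 3), Mul(2, -2)), 393) = Mul(Add(Rational(-7, 3), -4), 393) = Mul(Rational(-19, 3), 393) = -2489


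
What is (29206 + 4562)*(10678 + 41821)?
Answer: 1772786232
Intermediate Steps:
(29206 + 4562)*(10678 + 41821) = 33768*52499 = 1772786232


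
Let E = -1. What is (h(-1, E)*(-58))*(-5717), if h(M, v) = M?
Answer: -331586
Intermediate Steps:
(h(-1, E)*(-58))*(-5717) = -1*(-58)*(-5717) = 58*(-5717) = -331586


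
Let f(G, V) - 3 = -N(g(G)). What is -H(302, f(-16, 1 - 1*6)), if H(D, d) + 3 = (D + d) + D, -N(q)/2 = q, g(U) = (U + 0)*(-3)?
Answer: -700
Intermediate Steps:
g(U) = -3*U (g(U) = U*(-3) = -3*U)
N(q) = -2*q
f(G, V) = 3 - 6*G (f(G, V) = 3 - (-2)*(-3*G) = 3 - 6*G)
H(D, d) = -3 + d + 2*D (H(D, d) = -3 + ((D + d) + D) = -3 + (d + 2*D) = -3 + d + 2*D)
-H(302, f(-16, 1 - 1*6)) = -(-3 + (3 - 6*(-16)) + 2*302) = -(-3 + (3 + 96) + 604) = -(-3 + 99 + 604) = -1*700 = -700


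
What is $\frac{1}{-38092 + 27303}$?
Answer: $- \frac{1}{10789} \approx -9.2687 \cdot 10^{-5}$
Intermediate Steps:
$\frac{1}{-38092 + 27303} = \frac{1}{-10789} = - \frac{1}{10789}$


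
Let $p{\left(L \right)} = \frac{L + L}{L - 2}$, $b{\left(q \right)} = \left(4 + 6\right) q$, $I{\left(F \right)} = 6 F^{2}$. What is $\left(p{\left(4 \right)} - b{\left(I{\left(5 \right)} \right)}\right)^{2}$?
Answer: $2238016$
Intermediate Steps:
$b{\left(q \right)} = 10 q$
$p{\left(L \right)} = \frac{2 L}{-2 + L}$
$\left(p{\left(4 \right)} - b{\left(I{\left(5 \right)} \right)}\right)^{2} = \left(2 \cdot 4 \frac{1}{-2 + 4} - 10 \cdot 6 \cdot 5^{2}\right)^{2} = \left(2 \cdot 4 \cdot \frac{1}{2} - 10 \cdot 6 \cdot 25\right)^{2} = \left(2 \cdot 4 \cdot \frac{1}{2} - 10 \cdot 150\right)^{2} = \left(4 - 1500\right)^{2} = \left(-1496\right)^{2} = 2238016$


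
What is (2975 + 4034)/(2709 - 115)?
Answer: 7009/2594 ≈ 2.7020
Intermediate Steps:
(2975 + 4034)/(2709 - 115) = 7009/2594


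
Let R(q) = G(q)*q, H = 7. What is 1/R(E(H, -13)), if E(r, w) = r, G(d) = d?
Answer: 1/49 ≈ 0.020408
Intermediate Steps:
R(q) = q**2 (R(q) = q*q = q**2)
1/R(E(H, -13)) = 1/(7**2) = 1/49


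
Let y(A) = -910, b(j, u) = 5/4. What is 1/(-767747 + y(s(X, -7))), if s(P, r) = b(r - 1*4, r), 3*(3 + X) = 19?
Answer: -1/768657 ≈ -1.3010e-6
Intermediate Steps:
X = 10/3 (X = -3 + (⅓)*19 = -3 + 19/3 = 10/3 ≈ 3.3333)
b(j, u) = 5/4 (b(j, u) = 5*(¼) = 5/4)
s(P, r) = 5/4
1/(-767747 + y(s(X, -7))) = 1/(-767747 - 910) = 1/(-768657) = -1/768657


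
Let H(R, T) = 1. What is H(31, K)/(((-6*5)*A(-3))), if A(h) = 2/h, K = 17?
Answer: 1/20 ≈ 0.050000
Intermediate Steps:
H(31, K)/(((-6*5)*A(-3))) = 1/((-6*5)*(2/(-3))) = 1/(-60*(-1)/3) = 1/(-30*(-2/3)) = 1/20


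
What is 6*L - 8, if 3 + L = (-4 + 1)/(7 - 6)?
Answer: -44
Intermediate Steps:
L = -6 (L = -3 + (-4 + 1)/(7 - 6) = -3 - 3/1 = -3 - 3*1 = -3 - 3 = -6)
6*L - 8 = 6*(-6) - 8 = -36 - 8 = -44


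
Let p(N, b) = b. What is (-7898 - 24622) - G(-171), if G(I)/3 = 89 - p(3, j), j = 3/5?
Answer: -163926/5 ≈ -32785.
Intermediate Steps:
j = ⅗ (j = 3*(⅕) = ⅗ ≈ 0.60000)
G(I) = 1326/5 (G(I) = 3*(89 - 1*⅗) = 3*(89 - ⅗) = 3*(442/5) = 1326/5)
(-7898 - 24622) - G(-171) = (-7898 - 24622) - 1*1326/5 = -32520 - 1326/5 = -163926/5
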